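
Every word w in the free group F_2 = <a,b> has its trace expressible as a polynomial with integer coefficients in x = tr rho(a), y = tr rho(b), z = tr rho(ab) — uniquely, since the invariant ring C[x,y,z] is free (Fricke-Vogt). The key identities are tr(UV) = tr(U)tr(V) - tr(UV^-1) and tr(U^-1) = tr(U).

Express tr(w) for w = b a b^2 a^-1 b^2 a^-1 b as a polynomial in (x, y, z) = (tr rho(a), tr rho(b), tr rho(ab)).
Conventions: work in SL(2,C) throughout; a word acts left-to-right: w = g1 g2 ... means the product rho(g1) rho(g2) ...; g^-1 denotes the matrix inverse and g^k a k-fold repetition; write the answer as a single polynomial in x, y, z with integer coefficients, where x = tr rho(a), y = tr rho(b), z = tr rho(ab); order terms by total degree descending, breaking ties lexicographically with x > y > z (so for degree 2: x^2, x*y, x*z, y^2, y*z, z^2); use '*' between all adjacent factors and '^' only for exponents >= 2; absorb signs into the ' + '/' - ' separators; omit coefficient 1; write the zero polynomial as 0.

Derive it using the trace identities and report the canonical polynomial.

x^2*y^5*z - x^3*y^4 - 2*x*y^4*z^2 + y^3*z^3 + x^3*y^2 + x*y^2*z^2 + 2*x*y^2 - 3*y*z - x

tr(a b^2) = tr(b) * tr(a b) - tr(a) = y*z - x
tr(b^2 a b) = tr(b) * tr(a b^2) - tr(a b) = y^2*z - x*y - z
use: tr(b^3 a b) = tr(b) * tr(b^2 a b) - tr(b^2 a) = y^3*z - x*y^2 - 2*y*z + x
tr(b^3 a b^2) = tr(b) * tr(b^3 a b) - tr(b^3 a) = y^4*z - x*y^3 - 3*y^2*z + 2*x*y + z
tr(b^2 a b^4) = tr(b) * tr(b^3 a b^2) - tr(b^3 a b) = y^5*z - x*y^4 - 4*y^3*z + 3*x*y^2 + 3*y*z - x
use: tr(a b a b) = tr(b a) * tr(b a) - tr(1) = z^2 - 2
tr(a b a) = tr(a) * tr(b a) - tr(b) = x*z - y
tr(a b^2 a b) = tr(b) * tr(a b a b) - tr(a b a) = y*z^2 - x*z - y
apply: tr(a^2) = tr(a) * tr(a) - tr(1) = x^2 - 2
tr(a b^2 a) = tr(b) * tr(a^2 b) - tr(a^2) = x*y*z - x^2 - y^2 + 2
tr(b a b^2 a b) = tr(b) * tr(a b^2 a b) - tr(a b^2 a) = y^2*z^2 - 2*x*y*z + x^2 - 2
tr(b^2 a b^2 a b) = tr(b) * tr(b a b^2 a b) - tr(b a b^2 a) = y^3*z^2 - 2*x*y^2*z + x^2*y - y*z^2 + x*z - y
tr(b^2 a b^4 a) = tr(b) * tr(b^2 a b^2 a b) - tr(b^2 a b^2 a) = y^4*z^2 - 2*x*y^3*z + x^2*y^2 - 2*y^2*z^2 + 3*x*y*z - x^2 - y^2 + 2
tr(b^2 a^-1 b^2 a b^2) = tr(b^2 a b^4) * tr(a) - tr(b^2 a b^4 a) = x*y^5*z - x^2*y^4 - y^4*z^2 - 2*x*y^3*z + 2*x^2*y^2 + 2*y^2*z^2 + y^2 - 2
use: tr(a b a b a b) = tr(b a) * tr(b a b a) - tr(b^-1 a^-1) = z^3 - 3*z
apply: tr(a b a b a) = tr(a) * tr(b a b a) - tr(b a b) = x*z^2 - y*z - x
tr(a b a b^2 a b) = tr(b) * tr(a b a b a b) - tr(a b a b a) = y*z^3 - x*z^2 - 2*y*z + x
use: tr(a b a b^2 a) = tr(a) * tr(b a b^2 a) - tr(b a b^2) = x*y*z^2 - x^2*z - y^2*z + z
tr(a b^2 a b^2 a b) = tr(b) * tr(a b a b^2 a b) - tr(a b a b^2 a) = y^2*z^3 - 2*x*y*z^2 + x^2*z - y^2*z + x*y - z
tr(a b^2 a b^2 a) = tr(a) * tr(b^2 a b^2 a) - tr(b^2 a b^2) = x*y^2*z^2 - 2*x^2*y*z - y^3*z + x^3 + x*y^2 + 2*y*z - 3*x
tr(b^2 a b^2 a b^2 a) = tr(b) * tr(a b^2 a b^2 a b) - tr(a b^2 a b^2 a) = y^3*z^3 - 3*x*y^2*z^2 + 3*x^2*y*z - x^3 - 3*y*z + 3*x
tr(b^2 a^-1 b^2 a b^2 a) = tr(b^2 a b^2 a b^2) * tr(a) - tr(b^2 a b^2 a b^2 a) = x*y^4*z^2 - 2*x^2*y^3*z - y^3*z^3 + x^3*y^2 + x*y^2*z^2 - x*y^2 + 3*y*z - x
use: tr(b a b^2 a^-1 b^2 a^-1 b) = tr(b^2 a^-1 b^2 a b^2) * tr(a) - tr(b^2 a^-1 b^2 a b^2 a) = x^2*y^5*z - x^3*y^4 - 2*x*y^4*z^2 + y^3*z^3 + x^3*y^2 + x*y^2*z^2 + 2*x*y^2 - 3*y*z - x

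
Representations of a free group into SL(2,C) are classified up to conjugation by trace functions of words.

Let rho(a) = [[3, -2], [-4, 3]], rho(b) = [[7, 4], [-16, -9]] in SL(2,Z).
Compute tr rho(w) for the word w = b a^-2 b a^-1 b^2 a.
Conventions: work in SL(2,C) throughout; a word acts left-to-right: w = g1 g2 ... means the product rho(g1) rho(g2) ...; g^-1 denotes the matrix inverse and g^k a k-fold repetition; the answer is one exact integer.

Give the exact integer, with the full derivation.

rho(b) = [[7, 4], [-16, -9]]
... * rho(a^-1) = [[3, 2], [4, 3]]  ->  [[37, 26], [-84, -59]]
... * rho(a^-1) = [[3, 2], [4, 3]]  ->  [[215, 152], [-488, -345]]
... * rho(b) = [[7, 4], [-16, -9]]  ->  [[-927, -508], [2104, 1153]]
... * rho(a^-1) = [[3, 2], [4, 3]]  ->  [[-4813, -3378], [10924, 7667]]
... * rho(b) = [[7, 4], [-16, -9]]  ->  [[20357, 11150], [-46204, -25307]]
... * rho(b) = [[7, 4], [-16, -9]]  ->  [[-35901, -18922], [81484, 42947]]
... * rho(a) = [[3, -2], [-4, 3]]  ->  [[-32015, 15036], [72664, -34127]]
tr = -32015 + -34127 = -66142

-66142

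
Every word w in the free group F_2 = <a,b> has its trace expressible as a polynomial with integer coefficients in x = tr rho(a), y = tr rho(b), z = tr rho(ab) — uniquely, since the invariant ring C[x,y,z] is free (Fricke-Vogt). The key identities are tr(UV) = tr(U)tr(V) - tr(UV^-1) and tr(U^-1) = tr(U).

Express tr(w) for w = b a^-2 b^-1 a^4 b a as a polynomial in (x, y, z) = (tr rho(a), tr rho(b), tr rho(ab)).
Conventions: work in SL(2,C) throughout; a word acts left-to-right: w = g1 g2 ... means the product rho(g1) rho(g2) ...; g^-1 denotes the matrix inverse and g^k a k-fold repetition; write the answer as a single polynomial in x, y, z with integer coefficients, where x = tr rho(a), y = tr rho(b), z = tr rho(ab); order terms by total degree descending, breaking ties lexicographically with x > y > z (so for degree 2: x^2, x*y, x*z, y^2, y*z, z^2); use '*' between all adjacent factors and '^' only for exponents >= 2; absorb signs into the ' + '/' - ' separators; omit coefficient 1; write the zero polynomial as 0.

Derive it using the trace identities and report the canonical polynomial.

apply: tr(b a b a) = tr(b a)*tr(b a) - tr(1) = z^2 - 2
tr(b a b) = tr(b)*tr(a b) - tr(a) = y*z - x
apply: tr(b a b a^2) = tr(a)*tr(b a b a) - tr(b a b) = x*z^2 - y*z - x
use: tr(a^3 b a b) = tr(a)*tr(b a b a^2) - tr(b a b a) = x^2*z^2 - x*y*z - x^2 - z^2 + 2
apply: tr(a b a) = tr(a)*tr(b a) - tr(b) = x*z - y
use: tr(b a b^2 a) = tr(b)*tr(a b a b) - tr(a b a) = y*z^2 - x*z - y
use: tr(b a b^2) = tr(b)*tr(b a b) - tr(b a) = y^2*z - x*y - z
use: tr(a b a b^2 a) = tr(a)*tr(b a b^2 a) - tr(b a b^2) = x*y*z^2 - x^2*z - y^2*z + z
use: tr(a b a b^2 a^2) = tr(a)*tr(a b a b^2 a) - tr(a b a b^2) = x^2*y*z^2 - x^3*z - x*y^2*z - y*z^2 + 2*x*z + y
apply: tr(b a^4 b a b) = tr(a)*tr(a b a b^2 a^2) - tr(a b a b^2 a) = x^3*y*z^2 - x^4*z - x^2*y^2*z - 2*x*y*z^2 + 3*x^2*z + y^2*z + x*y - z
tr(b a b a b a) = tr(b a)*tr(b a b a) - tr(b^-1 a^-1) = z^3 - 3*z
tr(b a b a b a^2) = tr(a)*tr(b a b a b a) - tr(b a b a b) = x*z^3 - y*z^2 - 2*x*z + y
tr(a^2 b a b a b a) = tr(a)*tr(b a b a b a^2) - tr(b a b a b a) = x^2*z^3 - x*y*z^2 - 2*x^2*z - z^3 + x*y + 3*z
tr(b a^4 b a b a) = tr(a)*tr(a^2 b a b a b a) - tr(a^2 b a b a b) = x^3*z^3 - x^2*y*z^2 - 2*x^3*z - 2*x*z^3 + x^2*y + y*z^2 + 5*x*z - y
tr(a^4 b a b a^-1 b) = tr(b a^4 b a b)*tr(a) - tr(b a^4 b a b a) = x^4*y*z^2 - x^5*z - x^3*y^2*z - x^3*z^3 - x^2*y*z^2 + 5*x^3*z + x*y^2*z + 2*x*z^3 - y*z^2 - 6*x*z + y
use: tr(a^-1 b^-1 a^4 b a b) = tr(a^4 b a b a^-1)*tr(b) - tr(a^4 b a b a^-1 b) = -x^4*y*z^2 + x^5*z + x^3*y^2*z + x^3*z^3 + 2*x^2*y*z^2 - 5*x^3*z - 2*x*y^2*z - 2*x*z^3 - x^2*y + 6*x*z + y
tr(a b a^2) = tr(a)*tr(b a^2) - tr(b a) = x^2*z - x*y - z
use: tr(a^3 b a) = tr(a)*tr(a b a^2) - tr(a b a) = x^3*z - x^2*y - 2*x*z + y
apply: tr(a^4 b a) = tr(a)*tr(a^3 b a) - tr(a^3 b) = x^4*z - x^3*y - 3*x^2*z + 2*x*y + z
use: tr(b a^-2 b^-1 a^4 b a) = tr(a^-1 b^-1 a^4 b a b)*tr(a) - tr(a^-1 b^-1 a^4 b a b a) = -x^5*y*z^2 + x^6*z + x^4*y^2*z + x^4*z^3 + 2*x^3*y*z^2 - 6*x^4*z - 2*x^2*y^2*z - 2*x^2*z^3 + 9*x^2*z - x*y - z

-x^5*y*z^2 + x^6*z + x^4*y^2*z + x^4*z^3 + 2*x^3*y*z^2 - 6*x^4*z - 2*x^2*y^2*z - 2*x^2*z^3 + 9*x^2*z - x*y - z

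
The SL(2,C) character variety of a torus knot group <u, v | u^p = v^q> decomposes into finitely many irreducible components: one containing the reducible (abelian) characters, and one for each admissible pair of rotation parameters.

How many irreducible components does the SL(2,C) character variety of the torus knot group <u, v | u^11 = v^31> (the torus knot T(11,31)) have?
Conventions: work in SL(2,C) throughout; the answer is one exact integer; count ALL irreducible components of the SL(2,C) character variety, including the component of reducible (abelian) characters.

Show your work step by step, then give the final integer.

In the torus knot group T(11,31), u^11 = v^31 is central, so an irreducible representation sends it to +I or -I (Schur).
On an irreducible component, tr(u) is locked at 2*cos(pi*alpha/11) for some alpha in 1..10, and tr(v) at 2*cos(pi*beta/31) for some beta in 1..30.
Consistency of u^11 = (-1)^alpha I with v^31 = (-1)^beta I forces alpha = beta (mod 2).
Counting: 5 odd alphas x 15 odd betas + 5 even alphas x 15 even betas = 75 + 75 = 150.
Total: 150 irreducible-character components + 1 reducible (abelian) component = 151.

151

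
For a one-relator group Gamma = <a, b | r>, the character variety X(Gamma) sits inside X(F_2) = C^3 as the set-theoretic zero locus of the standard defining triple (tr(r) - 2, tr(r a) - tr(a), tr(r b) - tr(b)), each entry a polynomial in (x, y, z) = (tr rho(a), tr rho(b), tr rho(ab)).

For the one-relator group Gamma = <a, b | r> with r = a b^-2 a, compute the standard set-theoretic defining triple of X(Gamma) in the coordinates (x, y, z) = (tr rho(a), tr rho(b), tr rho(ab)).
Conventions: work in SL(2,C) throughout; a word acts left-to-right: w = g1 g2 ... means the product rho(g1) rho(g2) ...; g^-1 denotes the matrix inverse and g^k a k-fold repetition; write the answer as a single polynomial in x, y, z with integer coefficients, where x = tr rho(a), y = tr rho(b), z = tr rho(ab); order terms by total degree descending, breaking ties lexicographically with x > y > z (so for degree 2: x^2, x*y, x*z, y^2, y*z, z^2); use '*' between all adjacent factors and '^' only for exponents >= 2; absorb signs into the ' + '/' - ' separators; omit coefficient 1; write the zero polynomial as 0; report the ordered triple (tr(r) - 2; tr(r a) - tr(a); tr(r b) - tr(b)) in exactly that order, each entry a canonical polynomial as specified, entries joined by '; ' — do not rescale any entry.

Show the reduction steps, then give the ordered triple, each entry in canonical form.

x^2*y^2 - x*y*z - x^2 - y^2; x^3*y^2 - x^2*y*z - x^3 - 2*x*y^2 + y*z + 2*x; x*y^2*z - y^3 - y*z^2 - x*z + 2*y

apply: trace(a^2) = trace(a) trace(a) - trace(1) = x^2 - 2
trace(a^2 b) = trace(a) trace(b a) - trace(b) = x*z - y
use: trace(b^-1 a^2) = trace(a^2) trace(b) - trace(a^2 b) = x^2*y - x*z - y
trace(a b^-2 a) = trace(b^-1 a^2) trace(b) - trace(b^-1 a^2 b) = x^2*y^2 - x*y*z - x^2 - y^2 + 2
trace(a^3) = trace(a) trace(a^2) - trace(a) = x^3 - 3*x
trace(a^3 b) = trace(a) trace(b a^2) - trace(b a) = x^2*z - x*y - z
use: trace(a^3 b^-1) = trace(a^3) trace(b) - trace(a^3 b) = x^3*y - x^2*z - 2*x*y + z
trace(a b^-2 a^2) = trace(a^3 b^-1) trace(b) - trace(a^3) = x^3*y^2 - x^2*y*z - x^3 - 2*x*y^2 + y*z + 3*x
trace(a b a b) = trace(a b) trace(a b) - trace(1) = z^2 - 2
trace(b^-1 a b a) = trace(a b a) trace(b) - trace(a b a b) = x*y*z - y^2 - z^2 + 2
trace(a b^-2 a b) = trace(b^-1 a b a) trace(b) - trace(b^-1 a b a b) = x*y^2*z - y^3 - y*z^2 - x*z + 3*y
assemble the triple (trace(r) - 2; trace(r a) - x; trace(r b) - y)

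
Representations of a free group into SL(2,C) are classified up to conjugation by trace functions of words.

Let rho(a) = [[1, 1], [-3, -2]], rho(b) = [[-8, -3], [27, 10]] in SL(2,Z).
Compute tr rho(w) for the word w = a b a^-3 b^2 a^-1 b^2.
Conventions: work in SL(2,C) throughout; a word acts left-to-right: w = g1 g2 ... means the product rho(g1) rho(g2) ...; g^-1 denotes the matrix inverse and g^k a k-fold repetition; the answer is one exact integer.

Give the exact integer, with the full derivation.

rho(a) = [[1, 1], [-3, -2]]
... * rho(b) = [[-8, -3], [27, 10]]  ->  [[19, 7], [-30, -11]]
... * rho(a^-1) = [[-2, -1], [3, 1]]  ->  [[-17, -12], [27, 19]]
... * rho(a^-1) = [[-2, -1], [3, 1]]  ->  [[-2, 5], [3, -8]]
... * rho(a^-1) = [[-2, -1], [3, 1]]  ->  [[19, 7], [-30, -11]]
... * rho(b) = [[-8, -3], [27, 10]]  ->  [[37, 13], [-57, -20]]
... * rho(b) = [[-8, -3], [27, 10]]  ->  [[55, 19], [-84, -29]]
... * rho(a^-1) = [[-2, -1], [3, 1]]  ->  [[-53, -36], [81, 55]]
... * rho(b) = [[-8, -3], [27, 10]]  ->  [[-548, -201], [837, 307]]
... * rho(b) = [[-8, -3], [27, 10]]  ->  [[-1043, -366], [1593, 559]]
tr = -1043 + 559 = -484

-484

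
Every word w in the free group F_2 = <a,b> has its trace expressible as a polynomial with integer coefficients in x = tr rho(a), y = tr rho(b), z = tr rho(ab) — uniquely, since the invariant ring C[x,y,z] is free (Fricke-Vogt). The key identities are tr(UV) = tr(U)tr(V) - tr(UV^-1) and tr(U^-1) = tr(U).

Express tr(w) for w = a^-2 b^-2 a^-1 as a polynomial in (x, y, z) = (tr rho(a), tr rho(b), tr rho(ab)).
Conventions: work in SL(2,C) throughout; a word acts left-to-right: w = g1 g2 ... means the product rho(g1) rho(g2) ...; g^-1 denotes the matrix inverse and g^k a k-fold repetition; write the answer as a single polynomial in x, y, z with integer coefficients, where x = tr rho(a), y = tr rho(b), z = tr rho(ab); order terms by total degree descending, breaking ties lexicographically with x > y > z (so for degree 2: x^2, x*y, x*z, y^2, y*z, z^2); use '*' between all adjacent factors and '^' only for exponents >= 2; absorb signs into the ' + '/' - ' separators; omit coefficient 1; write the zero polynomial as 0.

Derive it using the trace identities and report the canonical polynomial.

so tr(b^-1) = tr(b) = y
tr(b^-2) = tr(b^-1) tr(b) - tr(1)   [inverse elimination on b] = y^2 - 2
so tr(b^-1 a) = tr(a) tr(b) - tr(a b)   [inverse elimination on b] = x*y - z
reduce: tr(b^-2 a) = tr(b^-1 a) tr(b) - tr(b^-1 a b)   [inverse elimination on b] = x*y^2 - y*z - x
tr(a^-1 b^-2) = tr(b^-2) tr(a) - tr(b^-2 a)   [inverse elimination on a] = y*z - x
tr(b^-2 a^-2) = tr(a^-1 b^-2) tr(a) - tr(a^-1 b^-2 a)   [inverse elimination on a] = x*y*z - x^2 - y^2 + 2
tr(a^-2 b^-2 a^-1) = tr(b^-2 a^-2) tr(a) - tr(b^-2 a^-1)   [inverse elimination on a] = x^2*y*z - x^3 - x*y^2 - y*z + 3*x

x^2*y*z - x^3 - x*y^2 - y*z + 3*x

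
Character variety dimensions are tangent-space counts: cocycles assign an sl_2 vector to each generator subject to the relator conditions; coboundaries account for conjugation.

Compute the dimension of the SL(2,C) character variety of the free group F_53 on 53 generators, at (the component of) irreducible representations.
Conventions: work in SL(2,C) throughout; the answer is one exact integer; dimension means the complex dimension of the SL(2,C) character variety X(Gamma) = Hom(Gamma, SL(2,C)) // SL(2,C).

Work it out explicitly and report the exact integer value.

156

The free group F_53: 53 generators, no relators.
A cocycle picks one sl_2 vector per generator freely, giving dim Z^1 = 3*53 = 159.
dim B^1 = 3: the coboundary map is injective because an irreducible image has centralizer 0 in sl_2.
Therefore dim X = 159 - 3 = 156.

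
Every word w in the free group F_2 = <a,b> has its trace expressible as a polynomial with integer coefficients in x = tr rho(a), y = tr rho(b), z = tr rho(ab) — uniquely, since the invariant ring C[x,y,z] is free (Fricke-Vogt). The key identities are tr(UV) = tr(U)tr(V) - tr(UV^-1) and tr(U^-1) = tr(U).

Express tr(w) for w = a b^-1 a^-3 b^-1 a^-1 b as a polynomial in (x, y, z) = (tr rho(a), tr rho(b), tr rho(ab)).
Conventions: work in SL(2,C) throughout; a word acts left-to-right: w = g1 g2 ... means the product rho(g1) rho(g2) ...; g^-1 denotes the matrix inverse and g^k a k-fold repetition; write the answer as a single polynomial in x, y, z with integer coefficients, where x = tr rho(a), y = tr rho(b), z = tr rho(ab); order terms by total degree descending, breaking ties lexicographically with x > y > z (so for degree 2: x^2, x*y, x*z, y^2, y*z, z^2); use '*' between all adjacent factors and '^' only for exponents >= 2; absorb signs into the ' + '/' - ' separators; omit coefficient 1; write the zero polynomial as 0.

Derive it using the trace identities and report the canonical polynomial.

-x^3*y*z^2 + x^4*z + 2*x^2*y^2*z + x^2*z^3 - x^3*y - x*y^3 - 4*x^2*z - y^2*z - z^3 + 3*x*y + 3*z

tr(a b a) = tr(a)*tr(b a) - tr(b) = x*z - y
tr(a b a b) = tr(b a)*tr(b a) - tr(1)   [split at repeated b] = z^2 - 2
tr(b a b^-1 a) = tr(a b a)*tr(b) - tr(a b a b) = x*y*z - y^2 - z^2 + 2
and tr(b^-1 a^-1 b a) = tr(b a b^-1)*tr(a) - tr(b a b^-1 a) = -x*y*z + x^2 + y^2 + z^2 - 2
tr(b^-1 a^-1 b a b^-1) = tr(b^-1 a^-1 b a)*tr(b) - tr(b^-1 a^-1 b a b) = -x*y^2*z + x^2*y + y^3 + y*z^2 - 3*y
tr(a^2) = tr(a)*tr(a) - tr(1) = x^2 - 2
next, tr(a b a^2) = tr(a)*tr(b a^2) - tr(b a) = x^2*z - x*y - z
next, tr(b a b) = tr(b)*tr(a b) - tr(a) = y*z - x
tr(a b a^2 b) = tr(a)*tr(b a b a) - tr(b a b) = x*z^2 - y*z - x
and tr(b a^2 b^-1 a) = tr(a b a^2)*tr(b) - tr(a b a^2 b) = x^2*y*z - x*y^2 - x*z^2 + x
next, tr(a b^-1 a^-1 b a) = tr(b a^2 b^-1)*tr(a) - tr(b a^2 b^-1 a) = -x^2*y*z + x^3 + x*y^2 + x*z^2 - 3*x
tr(a b a b a b) = tr(b a)*tr(b a b a) - tr(b^-1 a^-1)   [split at repeated b] = z^3 - 3*z
tr(b a b a b^-1 a) = tr(a b a b a)*tr(b) - tr(a b a b a b) = x*y*z^2 - y^2*z - z^3 - x*y + 3*z
tr(a b^-1 a^-1 b a b) = tr(b a b a b^-1)*tr(a) - tr(b a b a b^-1 a) = -x*y*z^2 + x^2*z + y^2*z + z^3 - 3*z
and tr(b^-1 a^-1 b a b^-1 a) = tr(a b^-1 a^-1 b a)*tr(b) - tr(a b^-1 a^-1 b a b) = -x^2*y^2*z + x^3*y + x*y^3 + 2*x*y*z^2 - x^2*z - y^2*z - z^3 - 3*x*y + 3*z
next, tr(a^-1 b^-1 a^-1 b a b^-1) = tr(b^-1 a^-1 b a b^-1)*tr(a) - tr(b^-1 a^-1 b a b^-1 a) = -x*y*z^2 + x^2*z + y^2*z + z^3 - 3*z
next, tr(b^-1 a^-1 b a b^-1 a^-2) = tr(a^-1 b^-1 a^-1 b a b^-1)*tr(a) - tr(a^-1 b^-1 a^-1 b a b^-1 a) = -x^2*y*z^2 + x^3*z + 2*x*y^2*z + x*z^3 - x^2*y - y^3 - y*z^2 - 3*x*z + 3*y
tr(a b^-1 a^-3 b^-1 a^-1 b) = tr(b^-1 a^-1 b a b^-1 a^-2)*tr(a) - tr(b^-1 a^-1 b a b^-1 a^-1) = -x^3*y*z^2 + x^4*z + 2*x^2*y^2*z + x^2*z^3 - x^3*y - x*y^3 - 4*x^2*z - y^2*z - z^3 + 3*x*y + 3*z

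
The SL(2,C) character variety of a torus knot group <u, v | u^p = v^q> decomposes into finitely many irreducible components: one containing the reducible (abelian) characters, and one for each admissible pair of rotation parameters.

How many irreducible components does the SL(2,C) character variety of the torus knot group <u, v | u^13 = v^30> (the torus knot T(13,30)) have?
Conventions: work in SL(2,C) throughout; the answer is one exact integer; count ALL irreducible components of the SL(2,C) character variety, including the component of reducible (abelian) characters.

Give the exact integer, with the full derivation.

For T(13,30): irreducibility forces the central element u^13 = v^30 to one of +I, -I.
This locks tr(u) to 2*cos(pi*alpha/13), alpha in 1..12, and tr(v) to 2*cos(pi*beta/30), beta in 1..29, on each component of irreducible characters.
The two central values (-1)^alpha I and (-1)^beta I must be the same matrix, so alpha and beta share a parity.
Counting: 6 odd alphas x 15 odd betas + 6 even alphas x 14 even betas = 90 + 84 = 174.
Total: 174 irreducible-character components + 1 reducible (abelian) component = 175.

175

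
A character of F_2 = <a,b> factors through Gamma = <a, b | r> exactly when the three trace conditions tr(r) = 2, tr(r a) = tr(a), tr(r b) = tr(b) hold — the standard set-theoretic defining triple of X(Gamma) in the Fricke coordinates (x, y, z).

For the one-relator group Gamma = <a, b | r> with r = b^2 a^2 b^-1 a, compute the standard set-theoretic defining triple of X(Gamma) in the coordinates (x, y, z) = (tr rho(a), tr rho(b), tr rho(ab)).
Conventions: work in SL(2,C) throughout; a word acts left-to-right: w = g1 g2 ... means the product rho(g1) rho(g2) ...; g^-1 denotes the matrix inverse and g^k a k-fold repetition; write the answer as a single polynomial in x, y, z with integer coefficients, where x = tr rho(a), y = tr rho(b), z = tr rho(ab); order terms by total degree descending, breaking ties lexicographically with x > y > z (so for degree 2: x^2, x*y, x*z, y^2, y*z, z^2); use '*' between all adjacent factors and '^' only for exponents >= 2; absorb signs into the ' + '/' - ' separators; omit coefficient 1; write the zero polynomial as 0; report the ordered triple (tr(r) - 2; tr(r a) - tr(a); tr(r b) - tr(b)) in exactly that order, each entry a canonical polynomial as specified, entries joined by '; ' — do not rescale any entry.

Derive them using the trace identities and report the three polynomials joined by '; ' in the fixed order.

x^2*y^2*z - x^3*y - x*y^3 - x*y*z^2 + x^2*z + 3*x*y - z - 2; x^3*y^2*z - x^4*y - x^2*y^3 - x^2*y*z^2 + x^3*z + 3*x^2*y - 2*x*z - x + y; x^2*y^3*z - x^3*y^2 - x*y^4 - x*y^2*z^2 + 4*x*y^2 + x*z^2 - y*z - x - y

and trace(a b a) = trace(a) * trace(b a) - trace(b) = x*z - y
next, trace(a^3 b) = trace(a) * trace(a b a) - trace(a b) = x^2*z - x*y - z
trace(a^2) = trace(a) * trace(a) - trace(1) = x^2 - 2
and trace(a^3) = trace(a) * trace(a^2) - trace(a) = x^3 - 3*x
trace(a b^2 a^2) = trace(b) * trace(a^3 b) - trace(a^3) = x^2*y*z - x^3 - x*y^2 - y*z + 3*x
trace(a b a b) = trace(b a) * trace(b a) - trace(1)   [split at repeated b] = z^2 - 2
trace(b a b^2 a) = trace(b) * trace(a b a b) - trace(a b a) = y*z^2 - x*z - y
and trace(a b^2) = trace(b) * trace(a b) - trace(a) = y*z - x
and trace(b a b^2) = trace(b) * trace(a b^2) - trace(a b) = y^2*z - x*y - z
trace(a b^2 a^2 b) = trace(a) * trace(b a b^2 a) - trace(b a b^2) = x*y*z^2 - x^2*z - y^2*z + z
and trace(b^2 a^2 b^-1 a) = trace(a b^2 a^2) * trace(b) - trace(a b^2 a^2 b) = x^2*y^2*z - x^3*y - x*y^3 - x*y*z^2 + x^2*z + 3*x*y - z
and trace(a b^2 a) = trace(b) * trace(a^2 b) - trace(a^2)   [square of b] = x*y*z - x^2 - y^2 + 2
next, trace(a^2 b^2 a^2) = trace(a) * trace(a b^2 a^2) - trace(a b^2 a)   [square of a] = x^3*y*z - x^4 - x^2*y^2 - 2*x*y*z + 4*x^2 + y^2 - 2
and trace(b a^2 b a) = trace(a) * trace(b a b a) - trace(b a b)   [square of a] = x*z^2 - y*z - x
trace(a^2 b a^2 b) = trace(a) * trace(b a^2 b a) - trace(b a^2 b)   [square of a] = x^2*z^2 - 2*x*y*z + y^2 - 2
and trace(a^2 b a^2) = trace(a) * trace(a^2 b a) - trace(a^2 b)   [square of a] = x^3*z - x^2*y - 2*x*z + y
next, trace(a^2 b^2 a^2 b) = trace(b) * trace(a^2 b a^2 b) - trace(a^2 b a^2)   [square of b] = x^2*y*z^2 - x^3*z - 2*x*y^2*z + x^2*y + y^3 + 2*x*z - 3*y
trace(b^2 a^2 b^-1 a^2) = trace(a^2 b^2 a^2) * trace(b) - trace(a^2 b^2 a^2 b)   [inverse elimination on b] = x^3*y^2*z - x^4*y - x^2*y^3 - x^2*y*z^2 + x^3*z + 3*x^2*y - 2*x*z + y
trace(b^2) = trace(b) * trace(b) - trace(1) = y^2 - 2
trace(b^3) = trace(b) * trace(b^2) - trace(b) = y^3 - 3*y
trace(a b^3 a) = trace(a) * trace(b^3 a) - trace(b^3) = x*y^2*z - x^2*y - y^3 - x*z + 3*y
trace(a b^3 a^2) = trace(a) * trace(a b^3 a) - trace(a b^3) = x^2*y^2*z - x^3*y - x*y^3 - x^2*z - y^2*z + 4*x*y + z
and trace(a b^3 a^2 b) = trace(b) * trace(a^2 b a b^2) - trace(a^2 b a b) = x*y^2*z^2 - x^2*y*z - y^3*z - x*z^2 + 2*y*z + x
trace(b^2 a^2 b^-1 a b) = trace(a b^3 a^2) * trace(b) - trace(a b^3 a^2 b) = x^2*y^3*z - x^3*y^2 - x*y^4 - x*y^2*z^2 + 4*x*y^2 + x*z^2 - y*z - x
assemble the triple (trace(r) - 2; trace(r a) - x; trace(r b) - y)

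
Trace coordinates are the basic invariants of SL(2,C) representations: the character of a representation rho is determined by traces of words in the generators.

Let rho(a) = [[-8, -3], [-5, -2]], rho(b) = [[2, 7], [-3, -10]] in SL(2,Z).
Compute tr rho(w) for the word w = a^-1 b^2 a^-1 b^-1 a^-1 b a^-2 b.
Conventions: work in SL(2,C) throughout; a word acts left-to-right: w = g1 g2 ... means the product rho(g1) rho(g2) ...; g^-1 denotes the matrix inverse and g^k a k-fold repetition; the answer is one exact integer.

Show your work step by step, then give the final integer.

rho(a^-1) = [[-2, 3], [5, -8]]
... * rho(b) = [[2, 7], [-3, -10]]  ->  [[-13, -44], [34, 115]]
... * rho(b) = [[2, 7], [-3, -10]]  ->  [[106, 349], [-277, -912]]
... * rho(a^-1) = [[-2, 3], [5, -8]]  ->  [[1533, -2474], [-4006, 6465]]
... * rho(b^-1) = [[-10, -7], [3, 2]]  ->  [[-22752, -15679], [59455, 40972]]
... * rho(a^-1) = [[-2, 3], [5, -8]]  ->  [[-32891, 57176], [85950, -149411]]
... * rho(b) = [[2, 7], [-3, -10]]  ->  [[-237310, -801997], [620133, 2095760]]
... * rho(a^-1) = [[-2, 3], [5, -8]]  ->  [[-3535365, 5704046], [9238534, -14905681]]
... * rho(a^-1) = [[-2, 3], [5, -8]]  ->  [[35590960, -56238463], [-93005473, 146961050]]
... * rho(b) = [[2, 7], [-3, -10]]  ->  [[239897309, 811521350], [-626894096, -2120648811]]
tr = 239897309 + -2120648811 = -1880751502

-1880751502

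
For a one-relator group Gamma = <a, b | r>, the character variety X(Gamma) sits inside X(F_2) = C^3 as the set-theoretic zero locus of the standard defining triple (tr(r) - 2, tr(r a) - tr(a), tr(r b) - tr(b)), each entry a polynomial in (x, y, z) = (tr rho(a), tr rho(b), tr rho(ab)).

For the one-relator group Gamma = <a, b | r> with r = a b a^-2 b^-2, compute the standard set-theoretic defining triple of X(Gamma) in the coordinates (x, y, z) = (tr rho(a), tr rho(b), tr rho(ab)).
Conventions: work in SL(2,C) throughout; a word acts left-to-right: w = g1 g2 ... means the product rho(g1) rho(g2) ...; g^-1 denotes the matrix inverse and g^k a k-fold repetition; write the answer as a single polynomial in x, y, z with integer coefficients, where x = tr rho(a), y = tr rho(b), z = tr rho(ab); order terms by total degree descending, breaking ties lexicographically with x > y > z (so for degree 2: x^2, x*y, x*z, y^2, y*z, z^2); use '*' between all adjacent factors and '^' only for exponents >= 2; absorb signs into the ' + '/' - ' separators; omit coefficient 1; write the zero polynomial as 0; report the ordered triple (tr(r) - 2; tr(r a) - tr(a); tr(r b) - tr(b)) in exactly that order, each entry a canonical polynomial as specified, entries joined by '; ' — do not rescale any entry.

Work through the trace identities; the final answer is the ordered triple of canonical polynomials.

use: trace(a b a) = trace(a) * trace(b a) - trace(b)   [square of a] = x*z - y
use: trace(a b a b) = trace(b a) * trace(b a) - trace(1)   [split at a repeated b] = z^2 - 2
use: trace(b^-1 a b a) = trace(a b a) * trace(b) - trace(a b a b)   [inverse elimination on b] = x*y*z - y^2 - z^2 + 2
apply: trace(b^-1 a b a^-1) = trace(b^-1 a b) * trace(a) - trace(b^-1 a b a)   [inverse elimination on a] = -x*y*z + x^2 + y^2 + z^2 - 2
trace(b^-2 a b a^-1) = trace(b^-1 a b a^-1) * trace(b) - trace(b^-1 a b a^-1 b)   [inverse elimination on b] = -x*y^2*z + x^2*y + y^3 + y*z^2 - 3*y
use: trace(b^-1 a) = trace(a) * trace(b) - trace(a b)   [inverse elimination on b] = x*y - z
apply: trace(a b a^-2 b^-2) = trace(b^-2 a b a^-1) * trace(a) - trace(b^-2 a b)   [inverse elimination on a] = -x^2*y^2*z + x^3*y + x*y^3 + x*y*z^2 - 4*x*y + z
trace(a^2) = trace(a) * trace(a) - trace(1) = x^2 - 2
trace(a^2 b a) = trace(a) * trace(a b a) - trace(a b) = x^2*z - x*y - z
apply: trace(b a b) = trace(b) * trace(a b) - trace(a) = y*z - x
use: trace(a^2 b a b) = trace(a) * trace(b a b a) - trace(b a b) = x*z^2 - y*z - x
apply: trace(b^-1 a^2 b a) = trace(a^2 b a) * trace(b) - trace(a^2 b a b) = x^2*y*z - x*y^2 - x*z^2 + x
apply: trace(a^2 b a^-1 b^-1) = trace(b^-1 a^2 b) * trace(a) - trace(b^-1 a^2 b a) = -x^2*y*z + x^3 + x*y^2 + x*z^2 - 3*x
apply: trace(a^-1 b^-2 a^2 b) = trace(a^2 b a^-1 b^-1) * trace(b) - trace(a^2 b a^-1) = -x^2*y^2*z + x^3*y + x*y^3 + x*y*z^2 - 3*x*y - z
apply: trace(b^-1 a^2) = trace(a^2) * trace(b) - trace(a^2 b) = x^2*y - x*z - y
trace(a b a^-2 b^-2 a) = trace(a^-1 b^-2 a^2 b) * trace(a) - trace(a^-1 b^-2 a^2 b a) = -x^3*y^2*z + x^4*y + x^2*y^3 + x^2*y*z^2 - 4*x^2*y + y
use: trace(a b a^-2 b^-1) = trace(b^-1 a b a^-1) * trace(a) - trace(b^-1 a b)  (eliminate a^-1) = -x^2*y*z + x^3 + x*y^2 + x*z^2 - 3*x
assemble the triple (trace(r) - 2; trace(r a) - x; trace(r b) - y)

-x^2*y^2*z + x^3*y + x*y^3 + x*y*z^2 - 4*x*y + z - 2; -x^3*y^2*z + x^4*y + x^2*y^3 + x^2*y*z^2 - 4*x^2*y - x + y; -x^2*y*z + x^3 + x*y^2 + x*z^2 - 3*x - y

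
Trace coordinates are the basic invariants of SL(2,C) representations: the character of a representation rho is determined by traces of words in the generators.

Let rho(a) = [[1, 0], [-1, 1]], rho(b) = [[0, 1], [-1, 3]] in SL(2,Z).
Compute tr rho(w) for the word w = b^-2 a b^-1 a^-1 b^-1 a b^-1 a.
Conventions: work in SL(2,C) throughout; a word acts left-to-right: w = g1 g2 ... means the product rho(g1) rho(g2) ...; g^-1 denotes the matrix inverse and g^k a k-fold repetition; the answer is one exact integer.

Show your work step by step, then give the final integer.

217

rho(b^-1) = [[3, -1], [1, 0]]
... * rho(b^-1) = [[3, -1], [1, 0]]  ->  [[8, -3], [3, -1]]
... * rho(a) = [[1, 0], [-1, 1]]  ->  [[11, -3], [4, -1]]
... * rho(b^-1) = [[3, -1], [1, 0]]  ->  [[30, -11], [11, -4]]
... * rho(a^-1) = [[1, 0], [1, 1]]  ->  [[19, -11], [7, -4]]
... * rho(b^-1) = [[3, -1], [1, 0]]  ->  [[46, -19], [17, -7]]
... * rho(a) = [[1, 0], [-1, 1]]  ->  [[65, -19], [24, -7]]
... * rho(b^-1) = [[3, -1], [1, 0]]  ->  [[176, -65], [65, -24]]
... * rho(a) = [[1, 0], [-1, 1]]  ->  [[241, -65], [89, -24]]
tr = 241 + -24 = 217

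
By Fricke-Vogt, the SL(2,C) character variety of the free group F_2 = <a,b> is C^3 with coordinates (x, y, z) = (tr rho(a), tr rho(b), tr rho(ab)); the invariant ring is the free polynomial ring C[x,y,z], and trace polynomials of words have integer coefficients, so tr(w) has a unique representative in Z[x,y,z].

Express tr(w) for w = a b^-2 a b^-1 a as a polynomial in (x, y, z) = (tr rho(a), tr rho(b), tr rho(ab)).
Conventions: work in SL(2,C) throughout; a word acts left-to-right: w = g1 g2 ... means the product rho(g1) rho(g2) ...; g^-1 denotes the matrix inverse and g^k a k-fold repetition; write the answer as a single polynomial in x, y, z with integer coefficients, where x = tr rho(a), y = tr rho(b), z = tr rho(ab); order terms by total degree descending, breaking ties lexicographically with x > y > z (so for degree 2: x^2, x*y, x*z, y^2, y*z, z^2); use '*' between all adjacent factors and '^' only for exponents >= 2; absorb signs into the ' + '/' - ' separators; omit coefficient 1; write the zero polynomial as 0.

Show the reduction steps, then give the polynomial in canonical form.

x^3*y^3 - 2*x^2*y^2*z - x^3*y - x*y^3 + x*y*z^2 + x^2*z + y^2*z + x*y - z

reduce: trace(a^2) = trace(a)*trace(a) - trace(1) = x^2 - 2
so trace(a^3) = trace(a)*trace(a^2) - trace(a) = x^3 - 3*x
reduce: trace(a b a) = trace(a)*trace(b a) - trace(b) = x*z - y
trace(a^3 b) = trace(a)*trace(a b a) - trace(a b) = x^2*z - x*y - z
trace(a b^-1 a^2) = trace(a^3)*trace(b) - trace(a^3 b) = x^3*y - x^2*z - 2*x*y + z
reduce: trace(b a b a) = trace(b a)*trace(b a) - trace(1) = z^2 - 2
trace(b a b) = trace(b)*trace(a b) - trace(a) = y*z - x
so trace(a^2 b a b) = trace(a)*trace(b a b a) - trace(b a b) = x*z^2 - y*z - x
so trace(a b^-1 a^2 b) = trace(a^2 b a)*trace(b) - trace(a^2 b a b) = x^2*y*z - x*y^2 - x*z^2 + x
so trace(a b^-1 a^2 b^-1) = trace(a b^-1 a^2)*trace(b) - trace(a b^-1 a^2 b) = x^3*y^2 - 2*x^2*y*z - x*y^2 + x*z^2 + y*z - x
so trace(a b^-2 a b^-1 a) = trace(a b^-1 a^2 b^-1)*trace(b) - trace(a b^-1 a^2) = x^3*y^3 - 2*x^2*y^2*z - x^3*y - x*y^3 + x*y*z^2 + x^2*z + y^2*z + x*y - z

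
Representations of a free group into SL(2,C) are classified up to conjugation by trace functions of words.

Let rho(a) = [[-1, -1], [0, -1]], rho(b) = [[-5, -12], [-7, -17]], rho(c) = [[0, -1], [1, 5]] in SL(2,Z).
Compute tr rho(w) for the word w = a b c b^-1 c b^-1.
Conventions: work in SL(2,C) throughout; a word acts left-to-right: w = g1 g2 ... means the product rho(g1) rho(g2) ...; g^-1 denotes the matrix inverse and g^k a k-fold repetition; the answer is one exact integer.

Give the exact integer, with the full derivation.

-5069

rho(a) = [[-1, -1], [0, -1]]
... * rho(b) = [[-5, -12], [-7, -17]]  ->  [[12, 29], [7, 17]]
... * rho(c) = [[0, -1], [1, 5]]  ->  [[29, 133], [17, 78]]
... * rho(b^-1) = [[-17, 12], [7, -5]]  ->  [[438, -317], [257, -186]]
... * rho(c) = [[0, -1], [1, 5]]  ->  [[-317, -2023], [-186, -1187]]
... * rho(b^-1) = [[-17, 12], [7, -5]]  ->  [[-8772, 6311], [-5147, 3703]]
tr = -8772 + 3703 = -5069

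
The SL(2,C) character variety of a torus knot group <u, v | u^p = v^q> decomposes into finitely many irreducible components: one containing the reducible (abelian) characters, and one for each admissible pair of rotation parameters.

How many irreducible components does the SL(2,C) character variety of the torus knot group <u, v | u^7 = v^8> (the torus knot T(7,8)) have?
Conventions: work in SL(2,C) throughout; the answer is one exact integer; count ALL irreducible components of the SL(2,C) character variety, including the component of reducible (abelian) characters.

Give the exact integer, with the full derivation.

22

In the torus knot group T(7,8), u^7 = v^8 is central, so an irreducible representation sends it to +I or -I (Schur).
So on each irreducible component the traces are pinned: tr(u) = 2*cos(pi*alpha/7) with 1 <= alpha <= 6, tr(v) = 2*cos(pi*beta/8) with 1 <= beta <= 7.
The two central values (-1)^alpha I and (-1)^beta I must be the same matrix, so alpha and beta share a parity.
Enumerate parity-matched pairs: 3*4 odd-odd plus 3*3 even-even gives 21.
components with irreducible characters: 21; plus the single component of reducible (abelian) characters: total 22.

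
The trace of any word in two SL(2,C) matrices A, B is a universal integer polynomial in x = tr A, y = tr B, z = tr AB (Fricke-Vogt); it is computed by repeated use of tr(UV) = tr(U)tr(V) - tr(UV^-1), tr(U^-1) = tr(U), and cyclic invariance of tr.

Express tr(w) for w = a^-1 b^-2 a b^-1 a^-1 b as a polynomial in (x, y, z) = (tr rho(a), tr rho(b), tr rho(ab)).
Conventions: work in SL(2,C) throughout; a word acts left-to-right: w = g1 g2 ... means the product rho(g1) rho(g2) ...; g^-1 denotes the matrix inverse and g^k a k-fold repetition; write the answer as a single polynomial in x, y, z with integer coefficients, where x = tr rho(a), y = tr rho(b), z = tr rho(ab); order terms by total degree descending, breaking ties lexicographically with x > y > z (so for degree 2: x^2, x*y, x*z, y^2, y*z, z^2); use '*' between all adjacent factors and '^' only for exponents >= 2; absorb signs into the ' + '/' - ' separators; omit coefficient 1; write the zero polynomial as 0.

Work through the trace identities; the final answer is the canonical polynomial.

tr(b^-1) = tr(b) = y
and tr(b^-2) = tr(b^-1) * tr(b) - tr(1)  (eliminate b^-1) = y^2 - 2
tr(a^2) = tr(a) * tr(a) - tr(1)  (reduce the a square) = x^2 - 2
tr(a^2 b) = tr(a) * tr(b a) - tr(b)  (reduce the a square) = x*z - y
tr(b^-1 a^2) = tr(a^2) * tr(b) - tr(a^2 b)  (eliminate b^-1) = x^2*y - x*z - y
and tr(a^2 b a) = tr(a) * tr(a b a) - tr(a b)  (reduce the a square) = x^2*z - x*y - z
tr(b a b a) = tr(b a) * tr(b a) - tr(1)  (split on b) = z^2 - 2
and tr(b a b) = tr(b) * tr(a b) - tr(a)  (reduce the b square) = y*z - x
and tr(a^2 b a b) = tr(a) * tr(b a b a) - tr(b a b)  (reduce the a square) = x*z^2 - y*z - x
next, tr(a^2 b a b^-1) = tr(a^2 b a) * tr(b) - tr(a^2 b a b)  (eliminate b^-1) = x^2*y*z - x*y^2 - x*z^2 + x
tr(b^-2 a^2 b a) = tr(a^2 b a b^-1) * tr(b) - tr(a^2 b a)  (eliminate b^-1) = x^2*y^2*z - x*y^3 - x*y*z^2 - x^2*z + 2*x*y + z
tr(a b a^-1 b^-2 a) = tr(b^-2 a^2 b) * tr(a) - tr(b^-2 a^2 b a)  (eliminate a^-1) = -x^2*y^2*z + x^3*y + x*y^3 + x*y*z^2 - 3*x*y - z
and tr(b a b a b) = tr(b) * tr(a b a b) - tr(a b a)  (reduce the b square) = y*z^2 - x*z - y
and tr(b a b a b a) = tr(a b) * tr(a b a b) - tr(a^-1 b^-1)  (split on a) = z^3 - 3*z
next, tr(a b a b a^-1 b) = tr(b a b a b) * tr(a) - tr(b a b a b a)  (eliminate a^-1) = x*y*z^2 - x^2*z - z^3 - x*y + 3*z
next, tr(b^-1 a b a b a^-1) = tr(a b a b a^-1) * tr(b) - tr(a b a b a^-1 b)  (eliminate b^-1) = -x*y*z^2 + x^2*z + y^2*z + z^3 - 3*z
and tr(a b a^-1 b^-2 a b) = tr(b^-1 a b a b a^-1) * tr(b) - tr(b^-1 a b a b a^-1 b)  (eliminate b^-1) = -x*y^2*z^2 + x^2*y*z + y^3*z + y*z^3 - 4*y*z + x
next, tr(b a^-1 b^-2 a b^-1 a) = tr(a b a^-1 b^-2 a) * tr(b) - tr(a b a^-1 b^-2 a b)  (eliminate b^-1) = -x^2*y^3*z + x^3*y^2 + x*y^4 + 2*x*y^2*z^2 - x^2*y*z - y^3*z - y*z^3 - 3*x*y^2 + 3*y*z - x
tr(a^-1 b^-2 a b^-1 a^-1 b) = tr(b a^-1 b^-2 a b^-1) * tr(a) - tr(b a^-1 b^-2 a b^-1 a)  (eliminate a^-1) = x^2*y^3*z - x^3*y^2 - x*y^4 - 2*x*y^2*z^2 + x^2*y*z + y^3*z + y*z^3 + 4*x*y^2 - 3*y*z - x

x^2*y^3*z - x^3*y^2 - x*y^4 - 2*x*y^2*z^2 + x^2*y*z + y^3*z + y*z^3 + 4*x*y^2 - 3*y*z - x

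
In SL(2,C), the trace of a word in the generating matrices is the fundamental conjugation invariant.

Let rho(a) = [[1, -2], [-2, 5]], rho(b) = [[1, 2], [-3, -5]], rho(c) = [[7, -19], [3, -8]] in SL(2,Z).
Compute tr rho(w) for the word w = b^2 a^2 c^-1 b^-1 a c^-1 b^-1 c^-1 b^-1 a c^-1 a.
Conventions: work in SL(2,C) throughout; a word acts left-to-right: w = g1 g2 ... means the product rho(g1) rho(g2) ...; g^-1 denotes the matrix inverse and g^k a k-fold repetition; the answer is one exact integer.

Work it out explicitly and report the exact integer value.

-97095946

rho(b) = [[1, 2], [-3, -5]]
... * rho(b) = [[1, 2], [-3, -5]]  ->  [[-5, -8], [12, 19]]
... * rho(a) = [[1, -2], [-2, 5]]  ->  [[11, -30], [-26, 71]]
... * rho(a) = [[1, -2], [-2, 5]]  ->  [[71, -172], [-168, 407]]
... * rho(c^-1) = [[-8, 19], [-3, 7]]  ->  [[-52, 145], [123, -343]]
... * rho(b^-1) = [[-5, -2], [3, 1]]  ->  [[695, 249], [-1644, -589]]
... * rho(a) = [[1, -2], [-2, 5]]  ->  [[197, -145], [-466, 343]]
... * rho(c^-1) = [[-8, 19], [-3, 7]]  ->  [[-1141, 2728], [2699, -6453]]
... * rho(b^-1) = [[-5, -2], [3, 1]]  ->  [[13889, 5010], [-32854, -11851]]
... * rho(c^-1) = [[-8, 19], [-3, 7]]  ->  [[-126142, 298961], [298385, -707183]]
... * rho(b^-1) = [[-5, -2], [3, 1]]  ->  [[1527593, 551245], [-3613474, -1303953]]
... * rho(a) = [[1, -2], [-2, 5]]  ->  [[425103, -298961], [-1005568, 707183]]
... * rho(c^-1) = [[-8, 19], [-3, 7]]  ->  [[-2503941, 5984230], [5922995, -14155511]]
... * rho(a) = [[1, -2], [-2, 5]]  ->  [[-14472401, 34929032], [34234017, -82623545]]
tr = -14472401 + -82623545 = -97095946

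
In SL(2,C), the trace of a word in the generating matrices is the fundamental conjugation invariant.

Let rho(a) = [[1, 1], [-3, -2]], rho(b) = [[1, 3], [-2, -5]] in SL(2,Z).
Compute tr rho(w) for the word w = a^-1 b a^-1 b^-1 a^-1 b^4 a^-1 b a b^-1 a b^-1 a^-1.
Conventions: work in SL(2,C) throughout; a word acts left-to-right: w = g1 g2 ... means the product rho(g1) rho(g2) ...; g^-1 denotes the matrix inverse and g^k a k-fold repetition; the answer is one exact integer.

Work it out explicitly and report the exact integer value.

rho(a^-1) = [[-2, -1], [3, 1]]
... * rho(b) = [[1, 3], [-2, -5]]  ->  [[0, -1], [1, 4]]
... * rho(a^-1) = [[-2, -1], [3, 1]]  ->  [[-3, -1], [10, 3]]
... * rho(b^-1) = [[-5, -3], [2, 1]]  ->  [[13, 8], [-44, -27]]
... * rho(a^-1) = [[-2, -1], [3, 1]]  ->  [[-2, -5], [7, 17]]
... * rho(b) = [[1, 3], [-2, -5]]  ->  [[8, 19], [-27, -64]]
... * rho(b) = [[1, 3], [-2, -5]]  ->  [[-30, -71], [101, 239]]
... * rho(b) = [[1, 3], [-2, -5]]  ->  [[112, 265], [-377, -892]]
... * rho(b) = [[1, 3], [-2, -5]]  ->  [[-418, -989], [1407, 3329]]
... * rho(a^-1) = [[-2, -1], [3, 1]]  ->  [[-2131, -571], [7173, 1922]]
... * rho(b) = [[1, 3], [-2, -5]]  ->  [[-989, -3538], [3329, 11909]]
... * rho(a) = [[1, 1], [-3, -2]]  ->  [[9625, 6087], [-32398, -20489]]
... * rho(b^-1) = [[-5, -3], [2, 1]]  ->  [[-35951, -22788], [121012, 76705]]
... * rho(a) = [[1, 1], [-3, -2]]  ->  [[32413, 9625], [-109103, -32398]]
... * rho(b^-1) = [[-5, -3], [2, 1]]  ->  [[-142815, -87614], [480719, 294911]]
... * rho(a^-1) = [[-2, -1], [3, 1]]  ->  [[22788, 55201], [-76705, -185808]]
tr = 22788 + -185808 = -163020

-163020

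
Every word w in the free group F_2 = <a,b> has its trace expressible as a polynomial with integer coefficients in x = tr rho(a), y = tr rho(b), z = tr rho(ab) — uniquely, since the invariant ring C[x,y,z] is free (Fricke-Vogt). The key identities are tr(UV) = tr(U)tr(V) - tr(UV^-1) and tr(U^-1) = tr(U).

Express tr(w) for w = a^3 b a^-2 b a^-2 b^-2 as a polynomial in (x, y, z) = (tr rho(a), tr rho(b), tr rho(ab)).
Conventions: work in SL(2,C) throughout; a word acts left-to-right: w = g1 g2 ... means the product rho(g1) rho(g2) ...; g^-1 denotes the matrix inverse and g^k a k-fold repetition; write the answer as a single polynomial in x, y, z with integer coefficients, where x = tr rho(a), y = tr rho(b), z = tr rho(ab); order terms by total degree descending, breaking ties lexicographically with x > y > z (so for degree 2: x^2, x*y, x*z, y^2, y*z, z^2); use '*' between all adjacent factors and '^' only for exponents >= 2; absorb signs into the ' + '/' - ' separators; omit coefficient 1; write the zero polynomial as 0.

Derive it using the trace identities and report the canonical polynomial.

-x^6*y^3*z + x^7*y^2 + x^5*y^4 + 2*x^5*y^2*z^2 - x^6*y*z + x^4*y^3*z - x^4*y*z^3 - 6*x^5*y^2 - 2*x^3*y^4 - 3*x^3*y^2*z^2 + 5*x^4*y*z + x^2*y*z^3 + 9*x^3*y^2 + x*y^4 + x*y^2*z^2 - 5*x^2*y*z + x^3 - 3*x*y^2 + x*z^2 - 3*x

use: trace(a^2 b) = trace(a)*trace(b a) - trace(b)  (reduce the a square) = x*z - y
use: trace(a^2) = trace(a)*trace(a) - trace(1)  (reduce the a square) = x^2 - 2
apply: trace(b a^2 b) = trace(b)*trace(a^2 b) - trace(a^2)  (reduce the b square) = x*y*z - x^2 - y^2 + 2
apply: trace(b a b a) = trace(b a)*trace(b a) - trace(1)  (split on b) = z^2 - 2
use: trace(b a b) = trace(b)*trace(a b) - trace(a)  (reduce the b square) = y*z - x
trace(b a^2 b a) = trace(a)*trace(b a b a) - trace(b a b)  (reduce the a square) = x*z^2 - y*z - x
apply: trace(b a^2 b a^-1) = trace(b a^2 b)*trace(a) - trace(b a^2 b a)  (eliminate a^-1) = x^2*y*z - x^3 - x*y^2 - x*z^2 + y*z + 3*x
apply: trace(a^2 b a^-2 b) = trace(b a^2 b a^-1)*trace(a) - trace(b a^2 b)  (eliminate a^-1) = x^3*y*z - x^4 - x^2*y^2 - x^2*z^2 + 4*x^2 + y^2 - 2
trace(a b^3 a) = trace(b)*trace(b a^2 b) - trace(b a^2)  (reduce the b square) = x*y^2*z - x^2*y - y^3 - x*z + 3*y
apply: trace(a b^3) = trace(b)*trace(a b^2) - trace(a b)  (reduce the b square) = y^2*z - x*y - z
use: trace(b^2 a^3 b) = trace(a)*trace(a b^3 a) - trace(a b^3)  (reduce the a square) = x^2*y^2*z - x^3*y - x*y^3 - x^2*z - y^2*z + 4*x*y + z
use: trace(b a b^2 a) = trace(b)*trace(a b a b) - trace(a b a)  (reduce the b square) = y*z^2 - x*z - y
use: trace(a b a b^2 a) = trace(a)*trace(b a b^2 a) - trace(b a b^2)  (reduce the a square) = x*y*z^2 - x^2*z - y^2*z + z
use: trace(b^2 a^3 b a) = trace(a)*trace(a b a b^2 a) - trace(a b a b^2)  (reduce the a square) = x^2*y*z^2 - x^3*z - x*y^2*z - y*z^2 + 2*x*z + y
use: trace(a^-1 b^2 a^3 b) = trace(b^2 a^3 b)*trace(a) - trace(b^2 a^3 b a)  (eliminate a^-1) = x^3*y^2*z - x^4*y - x^2*y^3 - x^2*y*z^2 + 4*x^2*y + y*z^2 - x*z - y
use: trace(b a^3 b a^-2 b) = trace(a^-1 b^2 a^3 b)*trace(a) - trace(a^-1 b^2 a^3 b a)  (eliminate a^-1) = x^4*y^2*z - x^5*y - x^3*y^3 - x^3*y*z^2 - x^2*y^2*z + 5*x^3*y + x*y^3 + x*y*z^2 + y^2*z - 5*x*y - z
trace(a b a^3 b) = trace(a)*trace(b a b a^2) - trace(b a b a)  (reduce the a square) = x^2*z^2 - x*y*z - x^2 - z^2 + 2
use: trace(a b a^2) = trace(a)*trace(a b a) - trace(a b)  (reduce the a square) = x^2*z - x*y - z
trace(a b a^3) = trace(a)*trace(a b a^2) - trace(a b a)  (reduce the a square) = x^3*z - x^2*y - 2*x*z + y
trace(b a b a^3 b) = trace(b)*trace(a b a^3 b) - trace(a b a^3)  (reduce the b square) = x^2*y*z^2 - x^3*z - x*y^2*z - y*z^2 + 2*x*z + y
trace(b a b a b a) = trace(b a)*trace(b a b a) - trace(b^-1 a^-1)  (split on b) = z^3 - 3*z
apply: trace(b a b a b a^2) = trace(a)*trace(b a b a b a) - trace(b a b a b)  (reduce the a square) = x*z^3 - y*z^2 - 2*x*z + y
trace(b a b a^3 b a) = trace(a)*trace(b a b a b a^2) - trace(b a b a b a)  (reduce the a square) = x^2*z^3 - x*y*z^2 - 2*x^2*z - z^3 + x*y + 3*z
apply: trace(a^-1 b a b a^3 b) = trace(b a b a^3 b)*trace(a) - trace(b a b a^3 b a)  (eliminate a^-1) = x^3*y*z^2 - x^4*z - x^2*y^2*z - x^2*z^3 + 4*x^2*z + z^3 - 3*z
apply: trace(b a^3 b a^-2 b a) = trace(a^-1 b a b a^3 b)*trace(a) - trace(a^-1 b a b a^3 b a)  (eliminate a^-1) = x^4*y*z^2 - x^5*z - x^3*y^2*z - x^3*z^3 - x^2*y*z^2 + 5*x^3*z + x*y^2*z + x*z^3 + y*z^2 - 5*x*z - y
trace(a^3 b a^-2 b a^-1 b) = trace(b a^3 b a^-2 b)*trace(a) - trace(b a^3 b a^-2 b a)  (eliminate a^-1) = x^5*y^2*z - x^6*y - x^4*y^3 - 2*x^4*y*z^2 + x^5*z + x^3*z^3 + 5*x^4*y + x^2*y^3 + 2*x^2*y*z^2 - 5*x^3*z - x*z^3 - 5*x^2*y - y*z^2 + 4*x*z + y
use: trace(a^3 b a^-2 b a^-1 b^-1) = trace(a^3 b a^-2 b a^-1)*trace(b) - trace(a^3 b a^-2 b a^-1 b)  (eliminate b^-1) = -x^5*y^2*z + x^6*y + x^4*y^3 + 2*x^4*y*z^2 - x^5*z + x^3*y^2*z - x^3*z^3 - 6*x^4*y - 2*x^2*y^3 - 3*x^2*y*z^2 + 5*x^3*z + x*z^3 + 9*x^2*y + y^3 + y*z^2 - 4*x*z - 3*y
use: trace(b^-2 a^3 b a^-2 b a^-1) = trace(a^3 b a^-2 b a^-1 b^-1)*trace(b) - trace(a^3 b a^-2 b a^-1)  (eliminate b^-1) = -x^5*y^3*z + x^6*y^2 + x^4*y^4 + 2*x^4*y^2*z^2 - x^5*y*z + x^3*y^3*z - x^3*y*z^3 - 6*x^4*y^2 - 2*x^2*y^4 - 3*x^2*y^2*z^2 + 4*x^3*y*z + x*y*z^3 + x^4 + 10*x^2*y^2 + x^2*z^2 + y^4 + y^2*z^2 - 4*x*y*z - 4*x^2 - 4*y^2 + 2
use: trace(a^3) = trace(a)*trace(a^2) - trace(a)  (reduce the a square) = x^3 - 3*x
use: trace(b^-1 a^3 b a) = trace(a^3 b a)*trace(b) - trace(a^3 b a b)  (eliminate b^-1) = x^3*y*z - x^2*y^2 - x^2*z^2 - x*y*z + x^2 + y^2 + z^2 - 2
apply: trace(b^-1 a^3 b a^-1) = trace(b^-1 a^3 b)*trace(a) - trace(b^-1 a^3 b a)  (eliminate a^-1) = -x^3*y*z + x^4 + x^2*y^2 + x^2*z^2 + x*y*z - 4*x^2 - y^2 - z^2 + 2
apply: trace(b^-1 a^3 b a^-2) = trace(b^-1 a^3 b a^-1)*trace(a) - trace(b^-1 a^3 b)  (eliminate a^-1) = -x^4*y*z + x^5 + x^3*y^2 + x^3*z^2 + x^2*y*z - 5*x^3 - x*y^2 - x*z^2 + 5*x
trace(a^3 b a^-2 b a^-2 b^-2) = trace(b^-2 a^3 b a^-2 b a^-1)*trace(a) - trace(b^-2 a^3 b a^-2 b)  (eliminate a^-1) = -x^6*y^3*z + x^7*y^2 + x^5*y^4 + 2*x^5*y^2*z^2 - x^6*y*z + x^4*y^3*z - x^4*y*z^3 - 6*x^5*y^2 - 2*x^3*y^4 - 3*x^3*y^2*z^2 + 5*x^4*y*z + x^2*y*z^3 + 9*x^3*y^2 + x*y^4 + x*y^2*z^2 - 5*x^2*y*z + x^3 - 3*x*y^2 + x*z^2 - 3*x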